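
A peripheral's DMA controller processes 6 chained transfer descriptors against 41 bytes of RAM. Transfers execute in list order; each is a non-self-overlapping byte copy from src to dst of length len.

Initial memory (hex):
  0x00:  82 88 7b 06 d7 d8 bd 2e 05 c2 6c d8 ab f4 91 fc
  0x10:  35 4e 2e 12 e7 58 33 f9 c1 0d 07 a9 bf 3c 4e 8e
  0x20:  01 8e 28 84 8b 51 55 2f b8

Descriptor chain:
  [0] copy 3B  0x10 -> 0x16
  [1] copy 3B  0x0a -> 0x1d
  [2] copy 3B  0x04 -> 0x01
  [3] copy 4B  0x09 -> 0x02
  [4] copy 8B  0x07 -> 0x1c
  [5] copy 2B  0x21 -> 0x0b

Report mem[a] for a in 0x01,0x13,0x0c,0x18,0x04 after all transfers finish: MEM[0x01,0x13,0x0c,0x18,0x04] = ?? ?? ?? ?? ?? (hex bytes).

D0: mem[0x16..0x18] <- [35 4e 2e]
D1: mem[0x1d..0x1f] <- [6c d8 ab]
D2: mem[0x01..0x03] <- [d7 d8 bd]
D3: mem[0x02..0x05] <- [c2 6c d8 ab]
D4: mem[0x1c..0x23] <- [2e 05 c2 6c d8 ab f4 91]
D5: mem[0x0b..0x0c] <- [ab f4]
query mem[0x01]=0xd7, mem[0x13]=0x12, mem[0x0c]=0xf4, mem[0x18]=0x2e, mem[0x04]=0xd8

MEM[0x01,0x13,0x0c,0x18,0x04] = d7 12 f4 2e d8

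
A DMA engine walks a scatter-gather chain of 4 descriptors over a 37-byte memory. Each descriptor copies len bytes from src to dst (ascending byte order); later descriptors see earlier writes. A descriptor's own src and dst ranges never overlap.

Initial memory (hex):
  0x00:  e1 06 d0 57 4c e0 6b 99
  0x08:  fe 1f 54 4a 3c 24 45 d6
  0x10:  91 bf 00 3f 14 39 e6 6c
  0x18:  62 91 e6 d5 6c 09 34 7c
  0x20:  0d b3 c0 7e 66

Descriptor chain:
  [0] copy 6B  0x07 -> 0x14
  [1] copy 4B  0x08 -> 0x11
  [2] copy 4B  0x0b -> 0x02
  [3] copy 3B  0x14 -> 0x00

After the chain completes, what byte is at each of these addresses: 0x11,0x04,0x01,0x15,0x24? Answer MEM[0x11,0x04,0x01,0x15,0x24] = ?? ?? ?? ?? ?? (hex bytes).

  after D0: wrote 6B at 0x14 = 99fe1f544a3c
  after D1: wrote 4B at 0x11 = fe1f544a
  after D2: wrote 4B at 0x02 = 4a3c2445
  after D3: wrote 3B at 0x00 = 4afe1f
query mem[0x11]=0xfe, mem[0x04]=0x24, mem[0x01]=0xfe, mem[0x15]=0xfe, mem[0x24]=0x66

MEM[0x11,0x04,0x01,0x15,0x24] = fe 24 fe fe 66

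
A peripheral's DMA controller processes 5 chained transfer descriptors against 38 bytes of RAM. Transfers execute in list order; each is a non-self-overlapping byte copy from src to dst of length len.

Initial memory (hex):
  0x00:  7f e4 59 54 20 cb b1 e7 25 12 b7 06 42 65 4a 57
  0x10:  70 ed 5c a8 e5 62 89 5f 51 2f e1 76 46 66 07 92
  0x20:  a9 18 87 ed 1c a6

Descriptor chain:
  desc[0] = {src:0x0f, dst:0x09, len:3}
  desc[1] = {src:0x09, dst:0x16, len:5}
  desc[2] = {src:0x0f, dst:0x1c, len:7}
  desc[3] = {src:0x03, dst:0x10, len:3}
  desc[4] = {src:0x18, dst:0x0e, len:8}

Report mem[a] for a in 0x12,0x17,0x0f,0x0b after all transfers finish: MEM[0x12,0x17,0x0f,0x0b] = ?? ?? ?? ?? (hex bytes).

D0: mem[0x09..0x0b] <- [57 70 ed]
D1: mem[0x16..0x1a] <- [57 70 ed 42 65]
D2: mem[0x1c..0x22] <- [57 70 ed 5c a8 e5 62]
D3: mem[0x10..0x12] <- [54 20 cb]
D4: mem[0x0e..0x15] <- [ed 42 65 76 57 70 ed 5c]
query mem[0x12]=0x57, mem[0x17]=0x70, mem[0x0f]=0x42, mem[0x0b]=0xed

MEM[0x12,0x17,0x0f,0x0b] = 57 70 42 ed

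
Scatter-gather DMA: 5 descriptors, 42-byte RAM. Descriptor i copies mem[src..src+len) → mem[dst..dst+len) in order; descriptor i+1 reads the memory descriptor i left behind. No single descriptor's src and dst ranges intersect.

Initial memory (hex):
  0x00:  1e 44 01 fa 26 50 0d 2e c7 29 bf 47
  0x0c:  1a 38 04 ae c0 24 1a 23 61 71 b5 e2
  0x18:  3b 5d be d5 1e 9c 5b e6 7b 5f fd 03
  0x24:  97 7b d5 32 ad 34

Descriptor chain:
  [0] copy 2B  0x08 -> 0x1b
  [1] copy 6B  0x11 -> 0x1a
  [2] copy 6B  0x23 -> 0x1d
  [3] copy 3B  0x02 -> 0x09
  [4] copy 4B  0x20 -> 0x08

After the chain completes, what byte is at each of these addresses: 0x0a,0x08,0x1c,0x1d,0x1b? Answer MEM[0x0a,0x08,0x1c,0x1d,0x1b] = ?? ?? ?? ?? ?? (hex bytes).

D0: mem[0x1b..0x1c] <- [c7 29]
D1: mem[0x1a..0x1f] <- [24 1a 23 61 71 b5]
D2: mem[0x1d..0x22] <- [03 97 7b d5 32 ad]
D3: mem[0x09..0x0b] <- [01 fa 26]
D4: mem[0x08..0x0b] <- [d5 32 ad 03]
query mem[0x0a]=0xad, mem[0x08]=0xd5, mem[0x1c]=0x23, mem[0x1d]=0x03, mem[0x1b]=0x1a

MEM[0x0a,0x08,0x1c,0x1d,0x1b] = ad d5 23 03 1a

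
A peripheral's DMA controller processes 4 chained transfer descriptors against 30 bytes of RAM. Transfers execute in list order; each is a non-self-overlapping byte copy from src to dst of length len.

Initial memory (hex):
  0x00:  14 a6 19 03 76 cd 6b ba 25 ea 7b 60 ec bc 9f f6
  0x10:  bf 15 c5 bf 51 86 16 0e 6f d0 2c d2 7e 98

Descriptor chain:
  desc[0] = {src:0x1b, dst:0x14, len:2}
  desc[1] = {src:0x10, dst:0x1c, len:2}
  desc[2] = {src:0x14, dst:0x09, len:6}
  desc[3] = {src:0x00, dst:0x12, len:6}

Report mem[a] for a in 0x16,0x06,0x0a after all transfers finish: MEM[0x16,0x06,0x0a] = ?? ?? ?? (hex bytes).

MEM[0x16,0x06,0x0a] = 76 6b 7e

#0 dst[0x14+2] := {0xd2,0x7e}
#1 dst[0x1c+2] := {0xbf,0x15}
#2 dst[0x09+6] := {0xd2,0x7e,0x16,0x0e,0x6f,0xd0}
#3 dst[0x12+6] := {0x14,0xa6,0x19,0x03,0x76,0xcd}
query mem[0x16]=0x76, mem[0x06]=0x6b, mem[0x0a]=0x7e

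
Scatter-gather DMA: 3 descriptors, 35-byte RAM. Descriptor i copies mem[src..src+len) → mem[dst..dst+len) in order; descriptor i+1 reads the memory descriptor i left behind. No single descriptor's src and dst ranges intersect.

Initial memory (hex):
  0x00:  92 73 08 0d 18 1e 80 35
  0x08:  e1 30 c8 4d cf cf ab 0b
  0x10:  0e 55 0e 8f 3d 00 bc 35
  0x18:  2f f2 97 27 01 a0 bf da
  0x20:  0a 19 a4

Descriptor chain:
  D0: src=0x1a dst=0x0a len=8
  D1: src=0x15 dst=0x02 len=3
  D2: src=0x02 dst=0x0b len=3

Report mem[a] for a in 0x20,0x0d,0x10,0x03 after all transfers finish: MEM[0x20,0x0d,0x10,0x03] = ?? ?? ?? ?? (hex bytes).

[0] 0x1a->0x0a len=8 : 97 27 01 a0 bf da 0a 19
[1] 0x15->0x02 len=3 : 00 bc 35
[2] 0x02->0x0b len=3 : 00 bc 35
query mem[0x20]=0x0a, mem[0x0d]=0x35, mem[0x10]=0x0a, mem[0x03]=0xbc

MEM[0x20,0x0d,0x10,0x03] = 0a 35 0a bc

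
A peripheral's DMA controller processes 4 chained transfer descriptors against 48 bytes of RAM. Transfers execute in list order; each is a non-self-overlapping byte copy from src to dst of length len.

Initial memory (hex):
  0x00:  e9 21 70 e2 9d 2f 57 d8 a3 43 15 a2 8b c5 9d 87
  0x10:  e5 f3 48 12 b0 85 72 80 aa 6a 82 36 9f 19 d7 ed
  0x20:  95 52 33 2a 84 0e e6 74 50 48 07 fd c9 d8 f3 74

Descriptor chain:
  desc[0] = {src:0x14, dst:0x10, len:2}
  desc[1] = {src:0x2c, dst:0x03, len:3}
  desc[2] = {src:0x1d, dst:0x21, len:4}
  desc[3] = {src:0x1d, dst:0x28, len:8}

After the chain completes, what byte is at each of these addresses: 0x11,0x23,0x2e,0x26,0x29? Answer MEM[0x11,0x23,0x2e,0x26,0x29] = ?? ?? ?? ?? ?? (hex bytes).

#0 dst[0x10+2] := {0xb0,0x85}
#1 dst[0x03+3] := {0xc9,0xd8,0xf3}
#2 dst[0x21+4] := {0x19,0xd7,0xed,0x95}
#3 dst[0x28+8] := {0x19,0xd7,0xed,0x95,0x19,0xd7,0xed,0x95}
query mem[0x11]=0x85, mem[0x23]=0xed, mem[0x2e]=0xed, mem[0x26]=0xe6, mem[0x29]=0xd7

MEM[0x11,0x23,0x2e,0x26,0x29] = 85 ed ed e6 d7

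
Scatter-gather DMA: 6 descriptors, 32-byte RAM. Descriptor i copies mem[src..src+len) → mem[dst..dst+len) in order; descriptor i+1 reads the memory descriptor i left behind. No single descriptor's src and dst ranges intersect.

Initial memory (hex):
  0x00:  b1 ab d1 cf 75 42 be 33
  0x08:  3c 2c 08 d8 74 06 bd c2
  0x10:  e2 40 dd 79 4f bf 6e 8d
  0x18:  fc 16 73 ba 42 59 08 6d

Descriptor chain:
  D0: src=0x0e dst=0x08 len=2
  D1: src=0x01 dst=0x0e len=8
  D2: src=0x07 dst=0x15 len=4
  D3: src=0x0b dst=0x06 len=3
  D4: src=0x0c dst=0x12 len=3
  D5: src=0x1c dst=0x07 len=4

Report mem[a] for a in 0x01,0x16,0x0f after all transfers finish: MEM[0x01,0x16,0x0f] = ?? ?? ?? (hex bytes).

MEM[0x01,0x16,0x0f] = ab bd d1

D0: mem[0x08..0x09] <- [bd c2]
D1: mem[0x0e..0x15] <- [ab d1 cf 75 42 be 33 bd]
D2: mem[0x15..0x18] <- [33 bd c2 08]
D3: mem[0x06..0x08] <- [d8 74 06]
D4: mem[0x12..0x14] <- [74 06 ab]
D5: mem[0x07..0x0a] <- [42 59 08 6d]
query mem[0x01]=0xab, mem[0x16]=0xbd, mem[0x0f]=0xd1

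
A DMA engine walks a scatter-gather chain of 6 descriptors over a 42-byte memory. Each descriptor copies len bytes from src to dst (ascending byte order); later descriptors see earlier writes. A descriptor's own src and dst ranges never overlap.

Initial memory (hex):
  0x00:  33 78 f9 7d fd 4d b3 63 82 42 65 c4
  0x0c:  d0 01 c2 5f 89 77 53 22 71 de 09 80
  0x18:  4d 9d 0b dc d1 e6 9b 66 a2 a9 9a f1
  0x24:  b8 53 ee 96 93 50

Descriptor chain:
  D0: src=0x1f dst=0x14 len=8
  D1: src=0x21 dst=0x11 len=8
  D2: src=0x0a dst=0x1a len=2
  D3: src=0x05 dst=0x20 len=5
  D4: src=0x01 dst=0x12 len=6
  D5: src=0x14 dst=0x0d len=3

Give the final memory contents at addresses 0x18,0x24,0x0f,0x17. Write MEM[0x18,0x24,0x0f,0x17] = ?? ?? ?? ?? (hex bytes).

MEM[0x18,0x24,0x0f,0x17] = 93 42 4d b3

  after D0: wrote 8B at 0x14 = 66a2a99af1b853ee
  after D1: wrote 8B at 0x11 = a99af1b853ee9693
  after D2: wrote 2B at 0x1a = 65c4
  after D3: wrote 5B at 0x20 = 4db3638242
  after D4: wrote 6B at 0x12 = 78f97dfd4db3
  after D5: wrote 3B at 0x0d = 7dfd4d
query mem[0x18]=0x93, mem[0x24]=0x42, mem[0x0f]=0x4d, mem[0x17]=0xb3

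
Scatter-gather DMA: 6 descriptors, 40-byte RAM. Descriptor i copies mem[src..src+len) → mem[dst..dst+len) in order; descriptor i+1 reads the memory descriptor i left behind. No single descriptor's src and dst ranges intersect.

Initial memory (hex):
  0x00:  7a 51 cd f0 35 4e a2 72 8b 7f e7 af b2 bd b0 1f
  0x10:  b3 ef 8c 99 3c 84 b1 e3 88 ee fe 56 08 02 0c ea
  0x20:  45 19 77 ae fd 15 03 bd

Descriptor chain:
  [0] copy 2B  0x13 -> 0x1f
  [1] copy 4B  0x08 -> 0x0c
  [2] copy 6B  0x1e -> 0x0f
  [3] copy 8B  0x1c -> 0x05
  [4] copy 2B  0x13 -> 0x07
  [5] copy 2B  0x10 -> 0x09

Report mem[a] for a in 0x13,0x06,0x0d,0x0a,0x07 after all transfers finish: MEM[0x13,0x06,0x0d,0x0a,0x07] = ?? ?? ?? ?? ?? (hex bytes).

D0: mem[0x1f..0x20] <- [99 3c]
D1: mem[0x0c..0x0f] <- [8b 7f e7 af]
D2: mem[0x0f..0x14] <- [0c 99 3c 19 77 ae]
D3: mem[0x05..0x0c] <- [08 02 0c 99 3c 19 77 ae]
D4: mem[0x07..0x08] <- [77 ae]
D5: mem[0x09..0x0a] <- [99 3c]
query mem[0x13]=0x77, mem[0x06]=0x02, mem[0x0d]=0x7f, mem[0x0a]=0x3c, mem[0x07]=0x77

MEM[0x13,0x06,0x0d,0x0a,0x07] = 77 02 7f 3c 77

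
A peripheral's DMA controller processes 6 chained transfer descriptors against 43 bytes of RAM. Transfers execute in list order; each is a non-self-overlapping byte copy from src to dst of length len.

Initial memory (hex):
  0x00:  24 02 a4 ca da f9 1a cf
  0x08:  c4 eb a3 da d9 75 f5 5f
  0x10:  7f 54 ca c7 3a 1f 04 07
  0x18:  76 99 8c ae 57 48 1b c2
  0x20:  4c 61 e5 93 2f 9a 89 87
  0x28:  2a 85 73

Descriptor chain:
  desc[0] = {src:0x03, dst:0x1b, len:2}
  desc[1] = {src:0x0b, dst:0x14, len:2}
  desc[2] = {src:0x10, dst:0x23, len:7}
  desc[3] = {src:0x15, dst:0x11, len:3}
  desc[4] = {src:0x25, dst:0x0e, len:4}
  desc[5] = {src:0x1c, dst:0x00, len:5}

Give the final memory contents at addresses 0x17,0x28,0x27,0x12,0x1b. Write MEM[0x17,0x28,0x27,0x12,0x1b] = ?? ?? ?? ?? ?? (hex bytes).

MEM[0x17,0x28,0x27,0x12,0x1b] = 07 d9 da 04 ca

[0] 0x03->0x1b len=2 : ca da
[1] 0x0b->0x14 len=2 : da d9
[2] 0x10->0x23 len=7 : 7f 54 ca c7 da d9 04
[3] 0x15->0x11 len=3 : d9 04 07
[4] 0x25->0x0e len=4 : ca c7 da d9
[5] 0x1c->0x00 len=5 : da 48 1b c2 4c
query mem[0x17]=0x07, mem[0x28]=0xd9, mem[0x27]=0xda, mem[0x12]=0x04, mem[0x1b]=0xca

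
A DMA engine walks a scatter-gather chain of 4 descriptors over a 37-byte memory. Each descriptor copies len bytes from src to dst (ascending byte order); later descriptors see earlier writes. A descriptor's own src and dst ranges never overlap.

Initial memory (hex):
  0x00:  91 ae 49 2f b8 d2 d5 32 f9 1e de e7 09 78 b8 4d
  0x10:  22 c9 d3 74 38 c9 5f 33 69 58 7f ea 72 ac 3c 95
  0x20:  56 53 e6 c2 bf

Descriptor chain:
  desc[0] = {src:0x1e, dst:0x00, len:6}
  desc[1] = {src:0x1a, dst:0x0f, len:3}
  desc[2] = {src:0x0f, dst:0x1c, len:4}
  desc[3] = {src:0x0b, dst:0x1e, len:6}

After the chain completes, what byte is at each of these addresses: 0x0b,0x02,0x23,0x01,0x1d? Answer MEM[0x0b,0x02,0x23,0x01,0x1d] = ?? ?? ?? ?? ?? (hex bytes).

[0] 0x1e->0x00 len=6 : 3c 95 56 53 e6 c2
[1] 0x1a->0x0f len=3 : 7f ea 72
[2] 0x0f->0x1c len=4 : 7f ea 72 d3
[3] 0x0b->0x1e len=6 : e7 09 78 b8 7f ea
query mem[0x0b]=0xe7, mem[0x02]=0x56, mem[0x23]=0xea, mem[0x01]=0x95, mem[0x1d]=0xea

MEM[0x0b,0x02,0x23,0x01,0x1d] = e7 56 ea 95 ea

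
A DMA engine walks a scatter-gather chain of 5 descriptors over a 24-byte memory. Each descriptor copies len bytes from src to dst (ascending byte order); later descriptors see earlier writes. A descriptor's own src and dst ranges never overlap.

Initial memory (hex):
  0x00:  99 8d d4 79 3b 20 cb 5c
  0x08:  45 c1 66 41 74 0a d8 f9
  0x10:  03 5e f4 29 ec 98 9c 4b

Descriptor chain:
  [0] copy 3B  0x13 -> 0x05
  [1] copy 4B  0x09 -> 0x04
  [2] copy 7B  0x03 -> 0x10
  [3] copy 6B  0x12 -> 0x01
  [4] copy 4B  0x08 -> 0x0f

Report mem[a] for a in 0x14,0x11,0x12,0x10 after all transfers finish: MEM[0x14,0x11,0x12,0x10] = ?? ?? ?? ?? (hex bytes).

MEM[0x14,0x11,0x12,0x10] = 74 66 41 c1

  after D0: wrote 3B at 0x05 = 29ec98
  after D1: wrote 4B at 0x04 = c1664174
  after D2: wrote 7B at 0x10 = 79c166417445c1
  after D3: wrote 6B at 0x01 = 66417445c14b
  after D4: wrote 4B at 0x0f = 45c16641
query mem[0x14]=0x74, mem[0x11]=0x66, mem[0x12]=0x41, mem[0x10]=0xc1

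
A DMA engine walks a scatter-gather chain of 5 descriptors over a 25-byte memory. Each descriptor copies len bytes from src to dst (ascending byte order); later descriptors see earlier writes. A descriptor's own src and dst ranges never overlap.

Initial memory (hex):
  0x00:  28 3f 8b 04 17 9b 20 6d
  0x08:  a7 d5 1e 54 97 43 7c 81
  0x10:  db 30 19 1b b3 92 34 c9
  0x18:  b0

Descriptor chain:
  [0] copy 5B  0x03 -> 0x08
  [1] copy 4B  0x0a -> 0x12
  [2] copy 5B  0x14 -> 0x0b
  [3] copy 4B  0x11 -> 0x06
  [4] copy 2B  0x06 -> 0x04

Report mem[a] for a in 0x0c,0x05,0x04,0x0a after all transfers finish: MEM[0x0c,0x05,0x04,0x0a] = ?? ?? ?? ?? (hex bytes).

[0] 0x03->0x08 len=5 : 04 17 9b 20 6d
[1] 0x0a->0x12 len=4 : 9b 20 6d 43
[2] 0x14->0x0b len=5 : 6d 43 34 c9 b0
[3] 0x11->0x06 len=4 : 30 9b 20 6d
[4] 0x06->0x04 len=2 : 30 9b
query mem[0x0c]=0x43, mem[0x05]=0x9b, mem[0x04]=0x30, mem[0x0a]=0x9b

MEM[0x0c,0x05,0x04,0x0a] = 43 9b 30 9b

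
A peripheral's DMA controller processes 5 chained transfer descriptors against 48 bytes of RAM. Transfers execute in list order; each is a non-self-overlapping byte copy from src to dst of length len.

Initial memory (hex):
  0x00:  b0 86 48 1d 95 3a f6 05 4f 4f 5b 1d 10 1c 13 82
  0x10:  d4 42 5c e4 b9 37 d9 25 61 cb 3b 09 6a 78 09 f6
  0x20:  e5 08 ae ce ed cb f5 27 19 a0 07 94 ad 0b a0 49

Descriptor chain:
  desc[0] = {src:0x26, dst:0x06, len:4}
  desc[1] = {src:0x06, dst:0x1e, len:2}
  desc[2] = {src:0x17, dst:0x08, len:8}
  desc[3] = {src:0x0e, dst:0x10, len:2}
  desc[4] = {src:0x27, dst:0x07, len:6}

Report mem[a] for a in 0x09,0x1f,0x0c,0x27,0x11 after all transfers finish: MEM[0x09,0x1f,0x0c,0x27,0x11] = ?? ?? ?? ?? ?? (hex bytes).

#0 dst[0x06+4] := {0xf5,0x27,0x19,0xa0}
#1 dst[0x1e+2] := {0xf5,0x27}
#2 dst[0x08+8] := {0x25,0x61,0xcb,0x3b,0x09,0x6a,0x78,0xf5}
#3 dst[0x10+2] := {0x78,0xf5}
#4 dst[0x07+6] := {0x27,0x19,0xa0,0x07,0x94,0xad}
query mem[0x09]=0xa0, mem[0x1f]=0x27, mem[0x0c]=0xad, mem[0x27]=0x27, mem[0x11]=0xf5

MEM[0x09,0x1f,0x0c,0x27,0x11] = a0 27 ad 27 f5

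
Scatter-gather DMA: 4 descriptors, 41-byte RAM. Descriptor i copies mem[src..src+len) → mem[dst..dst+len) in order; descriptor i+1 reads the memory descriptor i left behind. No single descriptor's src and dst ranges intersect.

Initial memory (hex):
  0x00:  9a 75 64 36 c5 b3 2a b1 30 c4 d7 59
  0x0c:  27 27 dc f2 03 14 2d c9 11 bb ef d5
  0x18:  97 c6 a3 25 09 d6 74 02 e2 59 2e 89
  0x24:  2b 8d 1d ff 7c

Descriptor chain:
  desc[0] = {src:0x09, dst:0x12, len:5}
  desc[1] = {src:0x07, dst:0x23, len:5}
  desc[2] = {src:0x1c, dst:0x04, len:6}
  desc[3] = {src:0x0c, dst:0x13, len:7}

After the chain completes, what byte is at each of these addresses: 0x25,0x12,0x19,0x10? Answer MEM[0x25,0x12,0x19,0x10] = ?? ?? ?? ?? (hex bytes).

MEM[0x25,0x12,0x19,0x10] = c4 c4 c4 03

  after D0: wrote 5B at 0x12 = c4d7592727
  after D1: wrote 5B at 0x23 = b130c4d759
  after D2: wrote 6B at 0x04 = 09d67402e259
  after D3: wrote 7B at 0x13 = 2727dcf20314c4
query mem[0x25]=0xc4, mem[0x12]=0xc4, mem[0x19]=0xc4, mem[0x10]=0x03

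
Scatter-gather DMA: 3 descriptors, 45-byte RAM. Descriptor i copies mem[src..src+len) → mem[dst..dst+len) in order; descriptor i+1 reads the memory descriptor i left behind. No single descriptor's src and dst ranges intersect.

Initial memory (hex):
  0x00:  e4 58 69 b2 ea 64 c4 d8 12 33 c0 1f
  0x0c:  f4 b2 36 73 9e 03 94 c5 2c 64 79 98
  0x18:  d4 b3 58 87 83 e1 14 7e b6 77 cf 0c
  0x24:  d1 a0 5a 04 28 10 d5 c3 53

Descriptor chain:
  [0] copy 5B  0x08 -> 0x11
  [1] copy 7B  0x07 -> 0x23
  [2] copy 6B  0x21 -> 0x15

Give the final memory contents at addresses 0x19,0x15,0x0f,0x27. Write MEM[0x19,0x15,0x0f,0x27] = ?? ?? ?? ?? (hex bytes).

[0] 0x08->0x11 len=5 : 12 33 c0 1f f4
[1] 0x07->0x23 len=7 : d8 12 33 c0 1f f4 b2
[2] 0x21->0x15 len=6 : 77 cf d8 12 33 c0
query mem[0x19]=0x33, mem[0x15]=0x77, mem[0x0f]=0x73, mem[0x27]=0x1f

MEM[0x19,0x15,0x0f,0x27] = 33 77 73 1f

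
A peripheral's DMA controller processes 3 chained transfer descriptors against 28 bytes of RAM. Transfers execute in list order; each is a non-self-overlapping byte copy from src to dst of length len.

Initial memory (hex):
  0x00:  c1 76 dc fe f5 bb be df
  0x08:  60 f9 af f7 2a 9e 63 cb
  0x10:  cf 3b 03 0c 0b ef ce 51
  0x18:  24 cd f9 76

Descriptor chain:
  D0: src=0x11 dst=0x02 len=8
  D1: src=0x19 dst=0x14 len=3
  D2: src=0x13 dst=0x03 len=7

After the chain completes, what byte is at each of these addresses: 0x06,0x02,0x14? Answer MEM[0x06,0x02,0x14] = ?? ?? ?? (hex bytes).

  after D0: wrote 8B at 0x02 = 3b030c0befce5124
  after D1: wrote 3B at 0x14 = cdf976
  after D2: wrote 7B at 0x03 = 0ccdf9765124cd
query mem[0x06]=0x76, mem[0x02]=0x3b, mem[0x14]=0xcd

MEM[0x06,0x02,0x14] = 76 3b cd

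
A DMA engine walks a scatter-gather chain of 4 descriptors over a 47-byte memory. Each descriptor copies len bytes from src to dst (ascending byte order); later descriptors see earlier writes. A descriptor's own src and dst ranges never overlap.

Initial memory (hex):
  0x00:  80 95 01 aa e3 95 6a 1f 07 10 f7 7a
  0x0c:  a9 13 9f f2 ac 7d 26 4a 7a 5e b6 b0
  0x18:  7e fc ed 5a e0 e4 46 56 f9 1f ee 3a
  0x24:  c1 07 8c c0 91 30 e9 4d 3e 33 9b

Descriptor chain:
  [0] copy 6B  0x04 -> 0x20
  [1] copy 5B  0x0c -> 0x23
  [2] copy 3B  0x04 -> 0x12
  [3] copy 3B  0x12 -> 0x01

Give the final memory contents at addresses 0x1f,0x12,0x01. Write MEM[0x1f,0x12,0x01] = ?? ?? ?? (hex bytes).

MEM[0x1f,0x12,0x01] = 56 e3 e3

[0] 0x04->0x20 len=6 : e3 95 6a 1f 07 10
[1] 0x0c->0x23 len=5 : a9 13 9f f2 ac
[2] 0x04->0x12 len=3 : e3 95 6a
[3] 0x12->0x01 len=3 : e3 95 6a
query mem[0x1f]=0x56, mem[0x12]=0xe3, mem[0x01]=0xe3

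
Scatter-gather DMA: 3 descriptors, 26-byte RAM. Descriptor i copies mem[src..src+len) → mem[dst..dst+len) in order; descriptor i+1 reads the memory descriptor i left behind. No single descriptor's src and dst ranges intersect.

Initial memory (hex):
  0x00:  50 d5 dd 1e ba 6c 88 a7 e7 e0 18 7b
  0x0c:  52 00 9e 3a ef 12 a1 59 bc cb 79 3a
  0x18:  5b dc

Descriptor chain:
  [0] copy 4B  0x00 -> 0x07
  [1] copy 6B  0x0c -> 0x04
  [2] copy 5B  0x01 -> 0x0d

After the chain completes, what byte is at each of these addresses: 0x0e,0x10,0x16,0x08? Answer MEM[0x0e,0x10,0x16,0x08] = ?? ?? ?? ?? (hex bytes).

MEM[0x0e,0x10,0x16,0x08] = dd 52 79 ef

  after D0: wrote 4B at 0x07 = 50d5dd1e
  after D1: wrote 6B at 0x04 = 52009e3aef12
  after D2: wrote 5B at 0x0d = d5dd1e5200
query mem[0x0e]=0xdd, mem[0x10]=0x52, mem[0x16]=0x79, mem[0x08]=0xef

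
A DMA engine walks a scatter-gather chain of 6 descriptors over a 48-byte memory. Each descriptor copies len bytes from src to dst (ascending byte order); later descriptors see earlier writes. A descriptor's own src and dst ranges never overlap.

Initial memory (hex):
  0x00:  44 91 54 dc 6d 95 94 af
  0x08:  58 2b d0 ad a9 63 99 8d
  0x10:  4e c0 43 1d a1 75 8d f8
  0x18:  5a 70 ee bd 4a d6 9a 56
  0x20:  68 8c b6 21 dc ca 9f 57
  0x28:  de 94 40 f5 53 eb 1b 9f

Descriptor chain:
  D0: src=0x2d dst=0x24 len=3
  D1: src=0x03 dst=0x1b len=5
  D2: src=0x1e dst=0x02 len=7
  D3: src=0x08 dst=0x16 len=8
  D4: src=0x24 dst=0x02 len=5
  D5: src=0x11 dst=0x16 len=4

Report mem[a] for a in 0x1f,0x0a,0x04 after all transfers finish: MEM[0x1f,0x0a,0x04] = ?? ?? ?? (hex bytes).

#0 dst[0x24+3] := {0xeb,0x1b,0x9f}
#1 dst[0x1b+5] := {0xdc,0x6d,0x95,0x94,0xaf}
#2 dst[0x02+7] := {0x94,0xaf,0x68,0x8c,0xb6,0x21,0xeb}
#3 dst[0x16+8] := {0xeb,0x2b,0xd0,0xad,0xa9,0x63,0x99,0x8d}
#4 dst[0x02+5] := {0xeb,0x1b,0x9f,0x57,0xde}
#5 dst[0x16+4] := {0xc0,0x43,0x1d,0xa1}
query mem[0x1f]=0xaf, mem[0x0a]=0xd0, mem[0x04]=0x9f

MEM[0x1f,0x0a,0x04] = af d0 9f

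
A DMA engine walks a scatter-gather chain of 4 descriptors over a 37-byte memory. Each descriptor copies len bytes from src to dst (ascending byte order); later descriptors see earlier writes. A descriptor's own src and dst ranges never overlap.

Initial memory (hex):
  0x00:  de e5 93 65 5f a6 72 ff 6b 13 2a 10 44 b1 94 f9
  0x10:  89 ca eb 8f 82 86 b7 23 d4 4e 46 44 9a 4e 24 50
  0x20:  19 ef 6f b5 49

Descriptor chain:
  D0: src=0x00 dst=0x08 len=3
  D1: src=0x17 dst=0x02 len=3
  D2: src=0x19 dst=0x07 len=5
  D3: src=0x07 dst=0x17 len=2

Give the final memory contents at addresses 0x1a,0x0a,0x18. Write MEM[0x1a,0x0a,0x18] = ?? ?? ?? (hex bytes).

MEM[0x1a,0x0a,0x18] = 46 9a 46

D0: mem[0x08..0x0a] <- [de e5 93]
D1: mem[0x02..0x04] <- [23 d4 4e]
D2: mem[0x07..0x0b] <- [4e 46 44 9a 4e]
D3: mem[0x17..0x18] <- [4e 46]
query mem[0x1a]=0x46, mem[0x0a]=0x9a, mem[0x18]=0x46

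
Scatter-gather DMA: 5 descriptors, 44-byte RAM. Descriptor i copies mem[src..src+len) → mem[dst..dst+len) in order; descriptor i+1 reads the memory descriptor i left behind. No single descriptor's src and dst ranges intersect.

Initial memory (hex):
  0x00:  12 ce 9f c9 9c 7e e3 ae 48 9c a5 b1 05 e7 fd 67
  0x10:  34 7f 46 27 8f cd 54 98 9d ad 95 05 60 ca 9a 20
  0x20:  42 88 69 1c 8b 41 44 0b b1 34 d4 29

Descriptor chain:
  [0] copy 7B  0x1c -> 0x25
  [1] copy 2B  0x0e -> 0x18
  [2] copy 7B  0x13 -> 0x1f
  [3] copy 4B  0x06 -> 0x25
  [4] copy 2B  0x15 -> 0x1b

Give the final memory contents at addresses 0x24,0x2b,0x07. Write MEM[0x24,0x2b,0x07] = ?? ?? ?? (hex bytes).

  after D0: wrote 7B at 0x25 = 60ca9a20428869
  after D1: wrote 2B at 0x18 = fd67
  after D2: wrote 7B at 0x1f = 278fcd5498fd67
  after D3: wrote 4B at 0x25 = e3ae489c
  after D4: wrote 2B at 0x1b = cd54
query mem[0x24]=0xfd, mem[0x2b]=0x69, mem[0x07]=0xae

MEM[0x24,0x2b,0x07] = fd 69 ae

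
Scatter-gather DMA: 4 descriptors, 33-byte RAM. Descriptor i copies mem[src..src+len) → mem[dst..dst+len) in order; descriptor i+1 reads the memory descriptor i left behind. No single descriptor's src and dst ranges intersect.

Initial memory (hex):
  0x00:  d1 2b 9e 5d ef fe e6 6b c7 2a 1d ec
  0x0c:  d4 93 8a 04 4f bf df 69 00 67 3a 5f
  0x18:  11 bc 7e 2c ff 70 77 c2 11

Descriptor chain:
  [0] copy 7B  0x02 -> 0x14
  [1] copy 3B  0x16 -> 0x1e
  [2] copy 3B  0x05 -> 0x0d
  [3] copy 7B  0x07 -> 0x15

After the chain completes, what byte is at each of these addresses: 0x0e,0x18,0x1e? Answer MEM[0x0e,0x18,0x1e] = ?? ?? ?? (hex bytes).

D0: mem[0x14..0x1a] <- [9e 5d ef fe e6 6b c7]
D1: mem[0x1e..0x20] <- [ef fe e6]
D2: mem[0x0d..0x0f] <- [fe e6 6b]
D3: mem[0x15..0x1b] <- [6b c7 2a 1d ec d4 fe]
query mem[0x0e]=0xe6, mem[0x18]=0x1d, mem[0x1e]=0xef

MEM[0x0e,0x18,0x1e] = e6 1d ef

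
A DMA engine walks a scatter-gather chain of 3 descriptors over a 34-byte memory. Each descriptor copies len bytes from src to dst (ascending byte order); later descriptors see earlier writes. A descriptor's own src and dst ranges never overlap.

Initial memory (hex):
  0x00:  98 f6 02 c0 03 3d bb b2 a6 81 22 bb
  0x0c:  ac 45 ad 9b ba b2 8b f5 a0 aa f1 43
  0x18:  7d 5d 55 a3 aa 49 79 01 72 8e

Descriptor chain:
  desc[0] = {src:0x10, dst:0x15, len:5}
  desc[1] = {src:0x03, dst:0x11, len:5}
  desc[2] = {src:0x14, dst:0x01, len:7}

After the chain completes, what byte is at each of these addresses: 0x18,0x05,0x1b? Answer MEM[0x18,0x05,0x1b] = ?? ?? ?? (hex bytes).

[0] 0x10->0x15 len=5 : ba b2 8b f5 a0
[1] 0x03->0x11 len=5 : c0 03 3d bb b2
[2] 0x14->0x01 len=7 : bb b2 b2 8b f5 a0 55
query mem[0x18]=0xf5, mem[0x05]=0xf5, mem[0x1b]=0xa3

MEM[0x18,0x05,0x1b] = f5 f5 a3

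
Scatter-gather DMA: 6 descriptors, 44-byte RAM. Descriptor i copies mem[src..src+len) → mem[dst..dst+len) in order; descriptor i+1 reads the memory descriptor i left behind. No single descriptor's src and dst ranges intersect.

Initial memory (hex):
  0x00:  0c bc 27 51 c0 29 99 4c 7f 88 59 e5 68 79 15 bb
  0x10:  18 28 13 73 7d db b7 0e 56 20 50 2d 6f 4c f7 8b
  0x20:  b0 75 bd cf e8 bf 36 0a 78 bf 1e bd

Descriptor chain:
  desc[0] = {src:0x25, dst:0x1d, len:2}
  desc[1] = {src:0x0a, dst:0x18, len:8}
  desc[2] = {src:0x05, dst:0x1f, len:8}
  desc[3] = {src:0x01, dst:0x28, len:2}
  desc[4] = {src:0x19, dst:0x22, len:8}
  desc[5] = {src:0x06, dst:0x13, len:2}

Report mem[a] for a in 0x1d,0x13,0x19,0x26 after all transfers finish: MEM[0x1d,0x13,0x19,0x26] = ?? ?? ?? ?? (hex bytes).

MEM[0x1d,0x13,0x19,0x26] = bb 99 e5 bb

[0] 0x25->0x1d len=2 : bf 36
[1] 0x0a->0x18 len=8 : 59 e5 68 79 15 bb 18 28
[2] 0x05->0x1f len=8 : 29 99 4c 7f 88 59 e5 68
[3] 0x01->0x28 len=2 : bc 27
[4] 0x19->0x22 len=8 : e5 68 79 15 bb 18 29 99
[5] 0x06->0x13 len=2 : 99 4c
query mem[0x1d]=0xbb, mem[0x13]=0x99, mem[0x19]=0xe5, mem[0x26]=0xbb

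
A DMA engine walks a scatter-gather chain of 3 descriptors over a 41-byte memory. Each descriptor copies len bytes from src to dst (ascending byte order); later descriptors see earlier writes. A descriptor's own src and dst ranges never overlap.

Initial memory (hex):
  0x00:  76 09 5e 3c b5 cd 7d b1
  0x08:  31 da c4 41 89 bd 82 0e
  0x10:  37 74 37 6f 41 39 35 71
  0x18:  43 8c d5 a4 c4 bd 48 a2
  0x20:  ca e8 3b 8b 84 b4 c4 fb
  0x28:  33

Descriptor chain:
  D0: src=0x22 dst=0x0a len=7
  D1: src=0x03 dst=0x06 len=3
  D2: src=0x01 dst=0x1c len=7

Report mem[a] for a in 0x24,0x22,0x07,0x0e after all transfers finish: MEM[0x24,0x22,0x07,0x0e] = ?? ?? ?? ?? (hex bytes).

D0: mem[0x0a..0x10] <- [3b 8b 84 b4 c4 fb 33]
D1: mem[0x06..0x08] <- [3c b5 cd]
D2: mem[0x1c..0x22] <- [09 5e 3c b5 cd 3c b5]
query mem[0x24]=0x84, mem[0x22]=0xb5, mem[0x07]=0xb5, mem[0x0e]=0xc4

MEM[0x24,0x22,0x07,0x0e] = 84 b5 b5 c4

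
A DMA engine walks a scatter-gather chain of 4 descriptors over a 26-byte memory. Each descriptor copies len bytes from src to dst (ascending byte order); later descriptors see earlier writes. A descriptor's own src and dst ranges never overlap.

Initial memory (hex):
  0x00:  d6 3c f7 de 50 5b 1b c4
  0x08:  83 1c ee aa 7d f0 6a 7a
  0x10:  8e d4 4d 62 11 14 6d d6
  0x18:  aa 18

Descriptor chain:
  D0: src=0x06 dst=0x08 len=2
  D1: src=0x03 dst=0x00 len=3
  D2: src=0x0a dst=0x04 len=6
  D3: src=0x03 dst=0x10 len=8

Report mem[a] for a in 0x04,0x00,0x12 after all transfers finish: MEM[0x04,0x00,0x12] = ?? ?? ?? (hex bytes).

  after D0: wrote 2B at 0x08 = 1bc4
  after D1: wrote 3B at 0x00 = de505b
  after D2: wrote 6B at 0x04 = eeaa7df06a7a
  after D3: wrote 8B at 0x10 = deeeaa7df06a7aee
query mem[0x04]=0xee, mem[0x00]=0xde, mem[0x12]=0xaa

MEM[0x04,0x00,0x12] = ee de aa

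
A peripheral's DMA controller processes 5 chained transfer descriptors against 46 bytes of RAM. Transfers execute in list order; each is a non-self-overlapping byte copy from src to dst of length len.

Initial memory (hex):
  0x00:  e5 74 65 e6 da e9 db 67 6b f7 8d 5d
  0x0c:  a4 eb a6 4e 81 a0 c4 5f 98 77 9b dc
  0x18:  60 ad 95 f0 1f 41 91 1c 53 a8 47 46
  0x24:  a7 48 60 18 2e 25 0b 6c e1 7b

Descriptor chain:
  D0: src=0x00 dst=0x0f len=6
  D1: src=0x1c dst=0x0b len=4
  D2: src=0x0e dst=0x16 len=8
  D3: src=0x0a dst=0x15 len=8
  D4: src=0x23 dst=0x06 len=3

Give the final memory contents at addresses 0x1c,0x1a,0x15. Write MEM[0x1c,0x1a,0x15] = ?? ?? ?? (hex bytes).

#0 dst[0x0f+6] := {0xe5,0x74,0x65,0xe6,0xda,0xe9}
#1 dst[0x0b+4] := {0x1f,0x41,0x91,0x1c}
#2 dst[0x16+8] := {0x1c,0xe5,0x74,0x65,0xe6,0xda,0xe9,0x77}
#3 dst[0x15+8] := {0x8d,0x1f,0x41,0x91,0x1c,0xe5,0x74,0x65}
#4 dst[0x06+3] := {0x46,0xa7,0x48}
query mem[0x1c]=0x65, mem[0x1a]=0xe5, mem[0x15]=0x8d

MEM[0x1c,0x1a,0x15] = 65 e5 8d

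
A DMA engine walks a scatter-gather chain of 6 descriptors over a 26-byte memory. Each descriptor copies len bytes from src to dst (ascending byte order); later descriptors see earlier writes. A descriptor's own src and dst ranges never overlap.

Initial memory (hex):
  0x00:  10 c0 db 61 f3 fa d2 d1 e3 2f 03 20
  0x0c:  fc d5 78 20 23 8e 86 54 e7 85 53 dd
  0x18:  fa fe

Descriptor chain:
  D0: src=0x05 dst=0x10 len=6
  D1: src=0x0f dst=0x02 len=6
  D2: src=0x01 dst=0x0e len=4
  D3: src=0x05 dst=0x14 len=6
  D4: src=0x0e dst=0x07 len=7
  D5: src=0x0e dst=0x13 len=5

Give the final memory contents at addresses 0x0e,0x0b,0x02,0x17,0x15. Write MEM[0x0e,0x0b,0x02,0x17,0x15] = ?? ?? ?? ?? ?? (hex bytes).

MEM[0x0e,0x0b,0x02,0x17,0x15] = c0 d1 20 d1 fa

[0] 0x05->0x10 len=6 : fa d2 d1 e3 2f 03
[1] 0x0f->0x02 len=6 : 20 fa d2 d1 e3 2f
[2] 0x01->0x0e len=4 : c0 20 fa d2
[3] 0x05->0x14 len=6 : d1 e3 2f e3 2f 03
[4] 0x0e->0x07 len=7 : c0 20 fa d2 d1 e3 d1
[5] 0x0e->0x13 len=5 : c0 20 fa d2 d1
query mem[0x0e]=0xc0, mem[0x0b]=0xd1, mem[0x02]=0x20, mem[0x17]=0xd1, mem[0x15]=0xfa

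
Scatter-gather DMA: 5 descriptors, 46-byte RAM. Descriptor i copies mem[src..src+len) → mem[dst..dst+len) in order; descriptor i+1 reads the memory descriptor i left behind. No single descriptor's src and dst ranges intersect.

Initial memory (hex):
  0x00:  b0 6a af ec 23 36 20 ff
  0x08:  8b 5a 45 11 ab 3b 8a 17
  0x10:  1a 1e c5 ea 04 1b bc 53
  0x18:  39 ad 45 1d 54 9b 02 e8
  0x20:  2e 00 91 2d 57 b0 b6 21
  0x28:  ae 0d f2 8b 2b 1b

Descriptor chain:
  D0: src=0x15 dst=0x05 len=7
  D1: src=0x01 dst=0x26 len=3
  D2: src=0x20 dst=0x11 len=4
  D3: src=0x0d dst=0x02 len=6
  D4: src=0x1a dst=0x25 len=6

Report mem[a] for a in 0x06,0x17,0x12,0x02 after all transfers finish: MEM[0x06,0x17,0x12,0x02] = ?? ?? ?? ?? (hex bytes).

MEM[0x06,0x17,0x12,0x02] = 2e 53 00 3b

  after D0: wrote 7B at 0x05 = 1bbc5339ad451d
  after D1: wrote 3B at 0x26 = 6aafec
  after D2: wrote 4B at 0x11 = 2e00912d
  after D3: wrote 6B at 0x02 = 3b8a171a2e00
  after D4: wrote 6B at 0x25 = 451d549b02e8
query mem[0x06]=0x2e, mem[0x17]=0x53, mem[0x12]=0x00, mem[0x02]=0x3b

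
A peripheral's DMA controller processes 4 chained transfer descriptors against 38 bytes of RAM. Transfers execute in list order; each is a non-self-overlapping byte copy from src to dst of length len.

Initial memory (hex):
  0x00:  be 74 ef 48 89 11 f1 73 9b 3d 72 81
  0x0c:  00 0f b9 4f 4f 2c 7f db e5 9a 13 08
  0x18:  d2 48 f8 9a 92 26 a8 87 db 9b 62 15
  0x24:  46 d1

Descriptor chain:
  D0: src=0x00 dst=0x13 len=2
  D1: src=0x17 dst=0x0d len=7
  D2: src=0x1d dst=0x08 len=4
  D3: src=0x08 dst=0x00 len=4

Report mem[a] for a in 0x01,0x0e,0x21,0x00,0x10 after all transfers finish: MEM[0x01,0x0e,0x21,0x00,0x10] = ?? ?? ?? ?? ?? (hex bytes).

[0] 0x00->0x13 len=2 : be 74
[1] 0x17->0x0d len=7 : 08 d2 48 f8 9a 92 26
[2] 0x1d->0x08 len=4 : 26 a8 87 db
[3] 0x08->0x00 len=4 : 26 a8 87 db
query mem[0x01]=0xa8, mem[0x0e]=0xd2, mem[0x21]=0x9b, mem[0x00]=0x26, mem[0x10]=0xf8

MEM[0x01,0x0e,0x21,0x00,0x10] = a8 d2 9b 26 f8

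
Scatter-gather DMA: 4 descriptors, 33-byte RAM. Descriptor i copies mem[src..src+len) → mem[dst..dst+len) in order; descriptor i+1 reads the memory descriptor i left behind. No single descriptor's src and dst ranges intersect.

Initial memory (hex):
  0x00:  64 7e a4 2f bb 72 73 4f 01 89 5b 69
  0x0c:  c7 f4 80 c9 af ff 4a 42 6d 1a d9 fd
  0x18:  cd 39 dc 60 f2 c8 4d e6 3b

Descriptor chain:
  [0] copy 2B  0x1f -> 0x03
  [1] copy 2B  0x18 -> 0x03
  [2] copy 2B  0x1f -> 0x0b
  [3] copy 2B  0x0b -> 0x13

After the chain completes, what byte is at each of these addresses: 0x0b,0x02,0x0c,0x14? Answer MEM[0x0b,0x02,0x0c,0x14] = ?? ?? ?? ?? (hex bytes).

[0] 0x1f->0x03 len=2 : e6 3b
[1] 0x18->0x03 len=2 : cd 39
[2] 0x1f->0x0b len=2 : e6 3b
[3] 0x0b->0x13 len=2 : e6 3b
query mem[0x0b]=0xe6, mem[0x02]=0xa4, mem[0x0c]=0x3b, mem[0x14]=0x3b

MEM[0x0b,0x02,0x0c,0x14] = e6 a4 3b 3b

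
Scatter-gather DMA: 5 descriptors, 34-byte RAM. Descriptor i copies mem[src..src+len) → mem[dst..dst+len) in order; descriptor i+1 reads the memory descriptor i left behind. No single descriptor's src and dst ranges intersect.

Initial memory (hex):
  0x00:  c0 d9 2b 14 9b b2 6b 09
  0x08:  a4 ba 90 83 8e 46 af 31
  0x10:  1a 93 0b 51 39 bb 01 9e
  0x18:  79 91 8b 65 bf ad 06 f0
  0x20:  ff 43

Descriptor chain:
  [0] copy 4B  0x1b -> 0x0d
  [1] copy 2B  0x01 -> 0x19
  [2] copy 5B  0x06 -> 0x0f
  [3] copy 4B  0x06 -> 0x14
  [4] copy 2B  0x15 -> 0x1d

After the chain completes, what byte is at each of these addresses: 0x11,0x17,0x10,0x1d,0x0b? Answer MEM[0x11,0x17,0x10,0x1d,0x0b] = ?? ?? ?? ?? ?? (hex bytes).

D0: mem[0x0d..0x10] <- [65 bf ad 06]
D1: mem[0x19..0x1a] <- [d9 2b]
D2: mem[0x0f..0x13] <- [6b 09 a4 ba 90]
D3: mem[0x14..0x17] <- [6b 09 a4 ba]
D4: mem[0x1d..0x1e] <- [09 a4]
query mem[0x11]=0xa4, mem[0x17]=0xba, mem[0x10]=0x09, mem[0x1d]=0x09, mem[0x0b]=0x83

MEM[0x11,0x17,0x10,0x1d,0x0b] = a4 ba 09 09 83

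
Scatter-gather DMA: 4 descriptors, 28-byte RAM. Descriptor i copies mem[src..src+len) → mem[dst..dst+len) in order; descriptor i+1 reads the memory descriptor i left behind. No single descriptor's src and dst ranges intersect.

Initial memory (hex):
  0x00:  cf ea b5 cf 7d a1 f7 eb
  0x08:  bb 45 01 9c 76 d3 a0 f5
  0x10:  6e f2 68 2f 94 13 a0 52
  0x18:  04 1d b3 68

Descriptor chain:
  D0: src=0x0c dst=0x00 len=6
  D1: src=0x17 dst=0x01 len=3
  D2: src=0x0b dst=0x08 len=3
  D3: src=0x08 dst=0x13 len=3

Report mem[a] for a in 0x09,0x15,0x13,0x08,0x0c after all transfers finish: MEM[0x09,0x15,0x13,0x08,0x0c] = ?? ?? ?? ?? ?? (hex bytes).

MEM[0x09,0x15,0x13,0x08,0x0c] = 76 d3 9c 9c 76

  after D0: wrote 6B at 0x00 = 76d3a0f56ef2
  after D1: wrote 3B at 0x01 = 52041d
  after D2: wrote 3B at 0x08 = 9c76d3
  after D3: wrote 3B at 0x13 = 9c76d3
query mem[0x09]=0x76, mem[0x15]=0xd3, mem[0x13]=0x9c, mem[0x08]=0x9c, mem[0x0c]=0x76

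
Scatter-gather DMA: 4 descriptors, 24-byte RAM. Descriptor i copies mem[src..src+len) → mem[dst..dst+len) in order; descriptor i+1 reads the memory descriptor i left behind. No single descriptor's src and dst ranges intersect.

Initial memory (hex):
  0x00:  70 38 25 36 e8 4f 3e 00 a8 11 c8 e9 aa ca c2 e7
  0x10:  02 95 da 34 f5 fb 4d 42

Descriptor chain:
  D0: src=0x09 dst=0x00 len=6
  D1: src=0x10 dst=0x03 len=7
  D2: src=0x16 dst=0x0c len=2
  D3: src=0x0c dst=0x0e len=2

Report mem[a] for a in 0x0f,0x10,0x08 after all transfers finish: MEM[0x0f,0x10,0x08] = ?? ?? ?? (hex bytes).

MEM[0x0f,0x10,0x08] = 42 02 fb

#0 dst[0x00+6] := {0x11,0xc8,0xe9,0xaa,0xca,0xc2}
#1 dst[0x03+7] := {0x02,0x95,0xda,0x34,0xf5,0xfb,0x4d}
#2 dst[0x0c+2] := {0x4d,0x42}
#3 dst[0x0e+2] := {0x4d,0x42}
query mem[0x0f]=0x42, mem[0x10]=0x02, mem[0x08]=0xfb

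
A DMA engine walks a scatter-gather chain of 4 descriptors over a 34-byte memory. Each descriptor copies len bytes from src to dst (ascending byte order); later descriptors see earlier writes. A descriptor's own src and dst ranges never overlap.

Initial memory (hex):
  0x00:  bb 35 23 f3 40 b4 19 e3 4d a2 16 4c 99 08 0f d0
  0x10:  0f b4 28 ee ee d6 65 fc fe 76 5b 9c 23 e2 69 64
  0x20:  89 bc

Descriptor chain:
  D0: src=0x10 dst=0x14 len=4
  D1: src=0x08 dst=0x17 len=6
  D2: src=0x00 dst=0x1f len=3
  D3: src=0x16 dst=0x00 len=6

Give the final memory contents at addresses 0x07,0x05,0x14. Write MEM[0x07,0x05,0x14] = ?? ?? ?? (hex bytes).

#0 dst[0x14+4] := {0x0f,0xb4,0x28,0xee}
#1 dst[0x17+6] := {0x4d,0xa2,0x16,0x4c,0x99,0x08}
#2 dst[0x1f+3] := {0xbb,0x35,0x23}
#3 dst[0x00+6] := {0x28,0x4d,0xa2,0x16,0x4c,0x99}
query mem[0x07]=0xe3, mem[0x05]=0x99, mem[0x14]=0x0f

MEM[0x07,0x05,0x14] = e3 99 0f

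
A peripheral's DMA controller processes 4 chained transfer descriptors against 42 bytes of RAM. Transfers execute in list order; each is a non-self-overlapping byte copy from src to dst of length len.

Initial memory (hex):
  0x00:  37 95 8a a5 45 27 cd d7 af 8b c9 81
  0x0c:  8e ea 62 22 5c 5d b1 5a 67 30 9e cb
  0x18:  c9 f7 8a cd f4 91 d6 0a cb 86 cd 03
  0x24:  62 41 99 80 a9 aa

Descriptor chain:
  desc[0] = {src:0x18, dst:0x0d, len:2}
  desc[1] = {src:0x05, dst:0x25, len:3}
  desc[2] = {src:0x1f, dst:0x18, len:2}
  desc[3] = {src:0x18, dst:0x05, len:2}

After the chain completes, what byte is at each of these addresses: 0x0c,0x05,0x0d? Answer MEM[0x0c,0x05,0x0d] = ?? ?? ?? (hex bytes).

MEM[0x0c,0x05,0x0d] = 8e 0a c9

D0: mem[0x0d..0x0e] <- [c9 f7]
D1: mem[0x25..0x27] <- [27 cd d7]
D2: mem[0x18..0x19] <- [0a cb]
D3: mem[0x05..0x06] <- [0a cb]
query mem[0x0c]=0x8e, mem[0x05]=0x0a, mem[0x0d]=0xc9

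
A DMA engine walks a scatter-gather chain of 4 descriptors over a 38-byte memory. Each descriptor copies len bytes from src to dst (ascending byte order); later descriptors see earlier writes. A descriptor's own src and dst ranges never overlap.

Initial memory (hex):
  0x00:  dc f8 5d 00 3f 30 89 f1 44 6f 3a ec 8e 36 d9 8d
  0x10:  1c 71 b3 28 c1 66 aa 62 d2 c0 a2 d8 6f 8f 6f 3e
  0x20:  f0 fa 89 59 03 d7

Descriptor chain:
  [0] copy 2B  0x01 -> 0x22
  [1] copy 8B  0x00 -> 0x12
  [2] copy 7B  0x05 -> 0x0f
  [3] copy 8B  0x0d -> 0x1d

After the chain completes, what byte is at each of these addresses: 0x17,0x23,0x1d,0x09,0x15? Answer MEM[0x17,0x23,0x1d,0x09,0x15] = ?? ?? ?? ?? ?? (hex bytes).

[0] 0x01->0x22 len=2 : f8 5d
[1] 0x00->0x12 len=8 : dc f8 5d 00 3f 30 89 f1
[2] 0x05->0x0f len=7 : 30 89 f1 44 6f 3a ec
[3] 0x0d->0x1d len=8 : 36 d9 30 89 f1 44 6f 3a
query mem[0x17]=0x30, mem[0x23]=0x6f, mem[0x1d]=0x36, mem[0x09]=0x6f, mem[0x15]=0xec

MEM[0x17,0x23,0x1d,0x09,0x15] = 30 6f 36 6f ec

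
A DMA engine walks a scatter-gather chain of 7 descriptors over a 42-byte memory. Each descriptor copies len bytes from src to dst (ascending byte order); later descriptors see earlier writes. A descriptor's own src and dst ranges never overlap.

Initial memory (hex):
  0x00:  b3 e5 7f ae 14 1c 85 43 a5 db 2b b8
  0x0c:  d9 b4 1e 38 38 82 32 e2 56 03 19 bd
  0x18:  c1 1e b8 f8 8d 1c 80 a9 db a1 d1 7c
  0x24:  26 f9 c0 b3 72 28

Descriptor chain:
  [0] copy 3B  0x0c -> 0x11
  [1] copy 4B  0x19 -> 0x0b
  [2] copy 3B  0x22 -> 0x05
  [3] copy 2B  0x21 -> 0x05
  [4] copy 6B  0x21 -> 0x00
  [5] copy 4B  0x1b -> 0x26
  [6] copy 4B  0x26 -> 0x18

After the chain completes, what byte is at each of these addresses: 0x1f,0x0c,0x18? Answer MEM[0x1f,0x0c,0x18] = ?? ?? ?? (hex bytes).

MEM[0x1f,0x0c,0x18] = a9 b8 f8

[0] 0x0c->0x11 len=3 : d9 b4 1e
[1] 0x19->0x0b len=4 : 1e b8 f8 8d
[2] 0x22->0x05 len=3 : d1 7c 26
[3] 0x21->0x05 len=2 : a1 d1
[4] 0x21->0x00 len=6 : a1 d1 7c 26 f9 c0
[5] 0x1b->0x26 len=4 : f8 8d 1c 80
[6] 0x26->0x18 len=4 : f8 8d 1c 80
query mem[0x1f]=0xa9, mem[0x0c]=0xb8, mem[0x18]=0xf8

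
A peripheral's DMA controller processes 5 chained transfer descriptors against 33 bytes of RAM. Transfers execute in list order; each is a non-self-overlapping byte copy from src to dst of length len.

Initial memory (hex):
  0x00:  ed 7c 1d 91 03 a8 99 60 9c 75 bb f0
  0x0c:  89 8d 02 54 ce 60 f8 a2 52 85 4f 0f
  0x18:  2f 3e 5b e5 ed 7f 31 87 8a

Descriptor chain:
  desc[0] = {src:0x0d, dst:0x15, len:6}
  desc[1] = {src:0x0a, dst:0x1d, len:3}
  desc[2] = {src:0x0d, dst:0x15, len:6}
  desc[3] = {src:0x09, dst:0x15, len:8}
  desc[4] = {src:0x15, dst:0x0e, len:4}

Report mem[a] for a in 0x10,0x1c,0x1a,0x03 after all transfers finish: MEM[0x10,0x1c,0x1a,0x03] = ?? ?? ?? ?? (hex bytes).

  after D0: wrote 6B at 0x15 = 8d0254ce60f8
  after D1: wrote 3B at 0x1d = bbf089
  after D2: wrote 6B at 0x15 = 8d0254ce60f8
  after D3: wrote 8B at 0x15 = 75bbf0898d0254ce
  after D4: wrote 4B at 0x0e = 75bbf089
query mem[0x10]=0xf0, mem[0x1c]=0xce, mem[0x1a]=0x02, mem[0x03]=0x91

MEM[0x10,0x1c,0x1a,0x03] = f0 ce 02 91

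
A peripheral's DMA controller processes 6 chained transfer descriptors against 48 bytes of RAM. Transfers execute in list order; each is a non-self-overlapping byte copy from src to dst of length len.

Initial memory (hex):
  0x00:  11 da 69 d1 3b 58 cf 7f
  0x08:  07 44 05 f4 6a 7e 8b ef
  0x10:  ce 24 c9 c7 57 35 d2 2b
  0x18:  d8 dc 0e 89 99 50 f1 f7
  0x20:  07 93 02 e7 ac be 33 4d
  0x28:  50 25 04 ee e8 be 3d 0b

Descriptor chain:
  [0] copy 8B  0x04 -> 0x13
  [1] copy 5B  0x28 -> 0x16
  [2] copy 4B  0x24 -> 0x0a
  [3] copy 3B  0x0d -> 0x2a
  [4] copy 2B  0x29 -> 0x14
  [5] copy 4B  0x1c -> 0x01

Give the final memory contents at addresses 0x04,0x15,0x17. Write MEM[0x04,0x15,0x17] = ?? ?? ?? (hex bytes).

[0] 0x04->0x13 len=8 : 3b 58 cf 7f 07 44 05 f4
[1] 0x28->0x16 len=5 : 50 25 04 ee e8
[2] 0x24->0x0a len=4 : ac be 33 4d
[3] 0x0d->0x2a len=3 : 4d 8b ef
[4] 0x29->0x14 len=2 : 25 4d
[5] 0x1c->0x01 len=4 : 99 50 f1 f7
query mem[0x04]=0xf7, mem[0x15]=0x4d, mem[0x17]=0x25

MEM[0x04,0x15,0x17] = f7 4d 25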